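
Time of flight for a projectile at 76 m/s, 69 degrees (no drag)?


T = 2*v0*sin(theta)/g = 2*76*sin(69°)/9.81 = 14.47 s

14.47 s


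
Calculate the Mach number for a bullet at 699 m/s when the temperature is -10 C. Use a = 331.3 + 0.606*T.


a = 331.3 + 0.606*(-10) = 325.24 m/s
M = v/a = 699/325.24 = 2.149

2.149


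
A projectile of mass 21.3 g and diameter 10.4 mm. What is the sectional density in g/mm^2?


SD = m/d^2 = 21.3/10.4^2 = 0.1969 g/mm^2

0.1969 g/mm^2


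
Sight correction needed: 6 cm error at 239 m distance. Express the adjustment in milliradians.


1 mrad subtends 1 cm per 10 m of range, so adj = error_cm / (dist_m / 10) = 6 / (239/10) = 0.251 mrad

0.251 mrad


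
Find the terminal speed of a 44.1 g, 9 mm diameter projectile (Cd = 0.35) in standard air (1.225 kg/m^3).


A = pi*(d/2)^2 = pi*(9/2000)^2 = 6.36173e-05 m^2
vt = sqrt(2mg/(Cd*rho*A)) = sqrt(2*0.0441*9.81/(0.35 * 1.225 * 6.36173e-05)) = 178.1 m/s

178.1 m/s


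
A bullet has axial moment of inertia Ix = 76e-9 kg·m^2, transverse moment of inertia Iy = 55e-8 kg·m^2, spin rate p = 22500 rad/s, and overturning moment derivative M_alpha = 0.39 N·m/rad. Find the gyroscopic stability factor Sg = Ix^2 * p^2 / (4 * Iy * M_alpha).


Sg = Ix^2 * p^2 / (4 * Iy * M_alpha) = (76e-9)^2 * 22500^2 / (4 * 55e-8 * 0.39) = 3.408

3.408


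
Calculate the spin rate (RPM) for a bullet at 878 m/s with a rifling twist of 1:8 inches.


twist_m = 8*0.0254 = 0.2032 m
spin = v/twist = 878/0.2032 = 4320.866 rev/s
RPM = spin*60 = 4320.866*60 ≈ 259252 RPM

259252 RPM


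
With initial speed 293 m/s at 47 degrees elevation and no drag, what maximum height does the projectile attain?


H = (v0*sin(theta))^2 / (2g) = (293*sin(47°))^2 / (2*9.81) = 2340 m

2340 m


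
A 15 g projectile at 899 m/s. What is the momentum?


p = m*v = 0.015*899 = 13.48 kg·m/s

13.48 kg·m/s


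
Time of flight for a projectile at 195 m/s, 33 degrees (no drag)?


T = 2*v0*sin(theta)/g = 2*195*sin(33°)/9.81 = 21.65 s

21.65 s


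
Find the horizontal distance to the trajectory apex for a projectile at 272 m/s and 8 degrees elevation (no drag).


R = v0^2*sin(2*theta)/g = 272^2*sin(2*8°)/9.81 = 2078.77 m
apex_dist = R/2 = 2078.77/2 = 1039 m

1039 m


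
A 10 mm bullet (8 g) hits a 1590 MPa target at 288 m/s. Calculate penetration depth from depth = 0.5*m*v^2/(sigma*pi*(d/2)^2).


A = pi*(d/2)^2 = pi*(10/2)^2 = 78.5398 mm^2
E = 0.5*m*v^2 = 0.5*0.008*288^2 = 331.776 J
depth = E/(sigma*A) = 331.776 J / (1590 MPa * 78.5398 mm^2) = 331.776/(1590 * 78.5398) m = 0.00265679 m ≈ 2.657 mm

2.657 mm


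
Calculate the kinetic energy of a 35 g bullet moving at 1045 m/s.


E = 0.5*m*v^2 = 0.5*0.035*1045^2 = 19110 J

19110 J


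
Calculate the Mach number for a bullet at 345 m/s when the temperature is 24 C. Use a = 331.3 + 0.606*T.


a = 331.3 + 0.606*(24) = 345.844 m/s
M = v/a = 345/345.844 = 0.9976

0.9976


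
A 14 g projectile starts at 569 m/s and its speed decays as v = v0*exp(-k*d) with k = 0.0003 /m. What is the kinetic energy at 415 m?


v = v0*exp(-k*d) = 569*exp(-0.0003*415) = 502.392 m/s
E = 0.5*m*v^2 = 0.5*0.014*502.392^2 = 1767 J

1767 J


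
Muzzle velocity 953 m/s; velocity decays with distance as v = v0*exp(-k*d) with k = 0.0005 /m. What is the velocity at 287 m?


v = v0*exp(-k*d) = 953*exp(-0.0005*287) = 825.6 m/s

825.6 m/s


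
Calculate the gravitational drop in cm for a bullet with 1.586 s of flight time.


drop = 0.5*g*t^2 = 0.5*9.81*1.586^2 = 12.338 m ≈ 1234 cm

1234 cm


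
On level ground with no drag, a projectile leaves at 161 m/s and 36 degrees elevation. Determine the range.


R = v0^2 * sin(2*theta) / g = 161^2 * sin(2*36°) / 9.81 = 2513 m

2513 m


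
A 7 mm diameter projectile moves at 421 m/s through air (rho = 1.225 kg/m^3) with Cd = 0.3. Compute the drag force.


A = pi*(d/2)^2 = pi*(7/2000)^2 = 3.84845e-05 m^2
Fd = 0.5*Cd*rho*A*v^2 = 0.5*0.3*1.225*3.84845e-05*421^2 = 1.253 N

1.253 N


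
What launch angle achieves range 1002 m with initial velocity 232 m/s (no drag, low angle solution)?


sin(2*theta) = R*g/v0^2 = 1002*9.81/232^2 = 0.182625, theta = arcsin(0.182625)/2 = 5.261°

5.261 degrees


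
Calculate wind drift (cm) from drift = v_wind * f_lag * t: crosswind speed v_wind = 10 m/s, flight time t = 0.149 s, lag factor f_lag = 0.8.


drift = v_wind * lag * t = 10 * 0.8 * 0.149 = 1.192 m ≈ 119.2 cm

119.2 cm


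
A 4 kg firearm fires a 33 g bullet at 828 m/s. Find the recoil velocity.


v_recoil = m_p * v_p / m_gun = 0.033 * 828 / 4 = 6.831 m/s

6.831 m/s


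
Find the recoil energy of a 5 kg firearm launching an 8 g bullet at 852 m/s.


v_r = m_p*v_p/m_gun = 0.008*852/5 = 1.3632 m/s, E_r = 0.5*m_gun*v_r^2 = 0.5*5*1.3632^2 = 4.646 J

4.646 J


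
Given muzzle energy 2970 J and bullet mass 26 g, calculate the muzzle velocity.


v = sqrt(2*E/m) = sqrt(2*2970/0.026) = 478 m/s

478 m/s


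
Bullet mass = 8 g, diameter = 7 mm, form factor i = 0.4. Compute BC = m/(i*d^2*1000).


BC = m/(i*d^2*1000) = 8/(0.4 * 7^2 * 1000) = 0.0004082

0.0004082


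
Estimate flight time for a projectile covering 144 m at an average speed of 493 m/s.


t = d/v = 144/493 = 0.2921 s

0.2921 s


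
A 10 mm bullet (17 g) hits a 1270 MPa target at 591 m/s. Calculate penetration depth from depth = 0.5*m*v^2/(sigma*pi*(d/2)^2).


A = pi*(d/2)^2 = pi*(10/2)^2 = 78.5398 mm^2
E = 0.5*m*v^2 = 0.5*0.017*591^2 = 2968.89 J
depth = E/(sigma*A) = 2968.89 J / (1270 MPa * 78.5398 mm^2) = 2968.89/(1270 * 78.5398) m = 0.0297646 m ≈ 29.76 mm

29.76 mm


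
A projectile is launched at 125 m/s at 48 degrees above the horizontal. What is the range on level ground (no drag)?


R = v0^2 * sin(2*theta) / g = 125^2 * sin(2*48°) / 9.81 = 1584 m

1584 m


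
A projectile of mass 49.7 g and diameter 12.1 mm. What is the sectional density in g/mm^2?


SD = m/d^2 = 49.7/12.1^2 = 0.3395 g/mm^2

0.3395 g/mm^2


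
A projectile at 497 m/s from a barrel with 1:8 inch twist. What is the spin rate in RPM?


twist_m = 8*0.0254 = 0.2032 m
spin = v/twist = 497/0.2032 = 2445.866 rev/s
RPM = spin*60 = 2445.866*60 ≈ 146752 RPM

146752 RPM


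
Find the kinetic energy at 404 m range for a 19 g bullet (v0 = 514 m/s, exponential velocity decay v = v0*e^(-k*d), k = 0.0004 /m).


v = v0*exp(-k*d) = 514*exp(-0.0004*404) = 437.302 m/s
E = 0.5*m*v^2 = 0.5*0.019*437.302^2 = 1817 J

1817 J


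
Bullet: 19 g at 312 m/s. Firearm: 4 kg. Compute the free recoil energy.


v_r = m_p*v_p/m_gun = 0.019*312/4 = 1.482 m/s, E_r = 0.5*m_gun*v_r^2 = 0.5*4*1.482^2 = 4.393 J

4.393 J


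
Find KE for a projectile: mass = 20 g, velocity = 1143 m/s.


E = 0.5*m*v^2 = 0.5*0.02*1143^2 = 13064 J

13064 J


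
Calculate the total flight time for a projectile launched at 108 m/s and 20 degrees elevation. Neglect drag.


T = 2*v0*sin(theta)/g = 2*108*sin(20°)/9.81 = 7.531 s

7.531 s


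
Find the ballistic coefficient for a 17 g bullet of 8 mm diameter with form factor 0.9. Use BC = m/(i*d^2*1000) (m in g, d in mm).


BC = m/(i*d^2*1000) = 17/(0.9 * 8^2 * 1000) = 0.0002951

0.0002951


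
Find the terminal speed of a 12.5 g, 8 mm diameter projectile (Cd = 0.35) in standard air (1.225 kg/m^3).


A = pi*(d/2)^2 = pi*(8/2000)^2 = 5.02655e-05 m^2
vt = sqrt(2mg/(Cd*rho*A)) = sqrt(2*0.0125*9.81/(0.35 * 1.225 * 5.02655e-05)) = 106.7 m/s

106.7 m/s


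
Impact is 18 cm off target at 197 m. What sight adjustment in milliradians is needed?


1 mrad subtends 1 cm per 10 m of range, so adj = error_cm / (dist_m / 10) = 18 / (197/10) = 0.9137 mrad

0.9137 mrad


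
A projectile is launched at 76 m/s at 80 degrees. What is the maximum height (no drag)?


H = (v0*sin(theta))^2 / (2g) = (76*sin(80°))^2 / (2*9.81) = 285.5 m

285.5 m


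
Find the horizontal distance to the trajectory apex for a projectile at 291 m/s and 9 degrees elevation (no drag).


R = v0^2*sin(2*theta)/g = 291^2*sin(2*9°)/9.81 = 2667.47 m
apex_dist = R/2 = 2667.47/2 = 1334 m

1334 m


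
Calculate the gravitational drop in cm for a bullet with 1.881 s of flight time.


drop = 0.5*g*t^2 = 0.5*9.81*1.881^2 = 17.3547 m ≈ 1735 cm

1735 cm


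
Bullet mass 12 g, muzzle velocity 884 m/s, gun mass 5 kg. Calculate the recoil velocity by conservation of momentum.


v_recoil = m_p * v_p / m_gun = 0.012 * 884 / 5 = 2.122 m/s

2.122 m/s


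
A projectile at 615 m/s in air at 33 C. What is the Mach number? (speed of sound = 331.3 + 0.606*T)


a = 331.3 + 0.606*(33) = 351.298 m/s
M = v/a = 615/351.298 = 1.751

1.751


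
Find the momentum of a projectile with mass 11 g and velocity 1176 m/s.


p = m*v = 0.011*1176 = 12.94 kg·m/s

12.94 kg·m/s


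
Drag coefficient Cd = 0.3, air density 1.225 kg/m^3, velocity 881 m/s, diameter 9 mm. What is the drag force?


A = pi*(d/2)^2 = pi*(9/2000)^2 = 6.36173e-05 m^2
Fd = 0.5*Cd*rho*A*v^2 = 0.5*0.3*1.225*6.36173e-05*881^2 = 9.073 N

9.073 N


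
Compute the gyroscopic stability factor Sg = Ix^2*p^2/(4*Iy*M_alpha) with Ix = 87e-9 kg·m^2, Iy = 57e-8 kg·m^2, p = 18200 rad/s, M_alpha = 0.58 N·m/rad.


Sg = Ix^2 * p^2 / (4 * Iy * M_alpha) = (87e-9)^2 * 18200^2 / (4 * 57e-8 * 0.58) = 1.896

1.896


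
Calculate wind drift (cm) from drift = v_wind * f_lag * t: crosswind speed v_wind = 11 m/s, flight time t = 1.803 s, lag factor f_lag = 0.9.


drift = v_wind * lag * t = 11 * 0.9 * 1.803 = 17.8497 m ≈ 1785 cm

1785 cm


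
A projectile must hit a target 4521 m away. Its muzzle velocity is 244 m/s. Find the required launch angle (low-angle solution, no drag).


sin(2*theta) = R*g/v0^2 = 4521*9.81/244^2 = 0.744944, theta = arcsin(0.744944)/2 = 24.08°

24.08 degrees


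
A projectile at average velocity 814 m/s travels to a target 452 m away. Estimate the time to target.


t = d/v = 452/814 = 0.5553 s

0.5553 s


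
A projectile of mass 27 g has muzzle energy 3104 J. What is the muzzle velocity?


v = sqrt(2*E/m) = sqrt(2*3104/0.027) = 479.5 m/s

479.5 m/s


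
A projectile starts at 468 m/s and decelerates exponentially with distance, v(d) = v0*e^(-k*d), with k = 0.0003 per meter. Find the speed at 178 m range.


v = v0*exp(-k*d) = 468*exp(-0.0003*178) = 443.7 m/s

443.7 m/s


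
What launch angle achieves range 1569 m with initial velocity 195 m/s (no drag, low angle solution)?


sin(2*theta) = R*g/v0^2 = 1569*9.81/195^2 = 0.404783, theta = arcsin(0.404783)/2 = 11.94°

11.94 degrees


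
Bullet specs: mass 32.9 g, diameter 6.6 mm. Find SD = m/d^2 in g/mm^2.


SD = m/d^2 = 32.9/6.6^2 = 0.7553 g/mm^2

0.7553 g/mm^2


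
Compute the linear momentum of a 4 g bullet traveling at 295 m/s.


p = m*v = 0.004*295 = 1.18 kg·m/s

1.18 kg·m/s


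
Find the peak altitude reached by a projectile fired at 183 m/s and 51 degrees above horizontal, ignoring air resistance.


H = (v0*sin(theta))^2 / (2g) = (183*sin(51°))^2 / (2*9.81) = 1031 m

1031 m


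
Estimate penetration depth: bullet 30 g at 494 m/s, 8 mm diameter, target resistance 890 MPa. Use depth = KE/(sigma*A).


A = pi*(d/2)^2 = pi*(8/2)^2 = 50.2655 mm^2
E = 0.5*m*v^2 = 0.5*0.03*494^2 = 3660.54 J
depth = E/(sigma*A) = 3660.54 J / (890 MPa * 50.2655 mm^2) = 3660.54/(890 * 50.2655) m = 0.0818249 m ≈ 81.82 mm

81.82 mm


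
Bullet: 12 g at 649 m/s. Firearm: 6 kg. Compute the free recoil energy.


v_r = m_p*v_p/m_gun = 0.012*649/6 = 1.298 m/s, E_r = 0.5*m_gun*v_r^2 = 0.5*6*1.298^2 = 5.054 J

5.054 J


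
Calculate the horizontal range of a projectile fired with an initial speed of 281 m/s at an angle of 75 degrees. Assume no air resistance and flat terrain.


R = v0^2 * sin(2*theta) / g = 281^2 * sin(2*75°) / 9.81 = 4025 m

4025 m


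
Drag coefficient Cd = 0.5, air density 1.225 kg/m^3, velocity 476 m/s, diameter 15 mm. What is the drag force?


A = pi*(d/2)^2 = pi*(15/2000)^2 = 1.76715e-04 m^2
Fd = 0.5*Cd*rho*A*v^2 = 0.5*0.5*1.225*1.76715e-04*476^2 = 12.26 N

12.26 N


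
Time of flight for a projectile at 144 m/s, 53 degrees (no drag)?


T = 2*v0*sin(theta)/g = 2*144*sin(53°)/9.81 = 23.45 s

23.45 s


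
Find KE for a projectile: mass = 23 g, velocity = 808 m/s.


E = 0.5*m*v^2 = 0.5*0.023*808^2 = 7508 J

7508 J


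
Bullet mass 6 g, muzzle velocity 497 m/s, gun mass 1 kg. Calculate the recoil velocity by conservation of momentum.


v_recoil = m_p * v_p / m_gun = 0.006 * 497 / 1 = 2.982 m/s

2.982 m/s


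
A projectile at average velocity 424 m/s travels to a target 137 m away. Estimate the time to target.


t = d/v = 137/424 = 0.3231 s

0.3231 s


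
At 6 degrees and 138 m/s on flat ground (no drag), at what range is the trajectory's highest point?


R = v0^2*sin(2*theta)/g = 138^2*sin(2*6°)/9.81 = 403.616 m
apex_dist = R/2 = 403.616/2 = 201.8 m

201.8 m


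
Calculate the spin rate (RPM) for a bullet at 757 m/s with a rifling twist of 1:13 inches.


twist_m = 13*0.0254 = 0.3302 m
spin = v/twist = 757/0.3302 = 2292.55 rev/s
RPM = spin*60 = 2292.55*60 ≈ 137553 RPM

137553 RPM


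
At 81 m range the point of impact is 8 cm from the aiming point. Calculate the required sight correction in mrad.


1 mrad subtends 1 cm per 10 m of range, so adj = error_cm / (dist_m / 10) = 8 / (81/10) = 0.9877 mrad

0.9877 mrad


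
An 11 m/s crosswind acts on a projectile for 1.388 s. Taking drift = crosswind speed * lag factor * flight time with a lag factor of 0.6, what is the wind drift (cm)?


drift = v_wind * lag * t = 11 * 0.6 * 1.388 = 9.1608 m ≈ 916.1 cm

916.1 cm


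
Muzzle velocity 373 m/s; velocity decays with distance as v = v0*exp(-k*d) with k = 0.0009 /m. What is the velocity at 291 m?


v = v0*exp(-k*d) = 373*exp(-0.0009*291) = 287.1 m/s

287.1 m/s


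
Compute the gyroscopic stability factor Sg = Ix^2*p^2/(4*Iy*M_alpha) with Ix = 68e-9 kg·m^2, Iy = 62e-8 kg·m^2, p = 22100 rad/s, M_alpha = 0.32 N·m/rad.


Sg = Ix^2 * p^2 / (4 * Iy * M_alpha) = (68e-9)^2 * 22100^2 / (4 * 62e-8 * 0.32) = 2.846

2.846


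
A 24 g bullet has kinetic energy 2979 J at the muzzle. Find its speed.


v = sqrt(2*E/m) = sqrt(2*2979/0.024) = 498.2 m/s

498.2 m/s


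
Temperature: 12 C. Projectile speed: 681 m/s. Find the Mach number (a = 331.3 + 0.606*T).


a = 331.3 + 0.606*(12) = 338.572 m/s
M = v/a = 681/338.572 = 2.011

2.011


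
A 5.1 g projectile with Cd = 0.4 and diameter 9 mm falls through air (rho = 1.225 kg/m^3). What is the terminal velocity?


A = pi*(d/2)^2 = pi*(9/2000)^2 = 6.36173e-05 m^2
vt = sqrt(2mg/(Cd*rho*A)) = sqrt(2*0.0051*9.81/(0.4 * 1.225 * 6.36173e-05)) = 56.66 m/s

56.66 m/s


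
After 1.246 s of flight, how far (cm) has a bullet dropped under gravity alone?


drop = 0.5*g*t^2 = 0.5*9.81*1.246^2 = 7.61509 m ≈ 761.5 cm

761.5 cm


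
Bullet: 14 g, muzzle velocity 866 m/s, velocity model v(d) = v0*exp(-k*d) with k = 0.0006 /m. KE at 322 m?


v = v0*exp(-k*d) = 866*exp(-0.0006*322) = 713.859 m/s
E = 0.5*m*v^2 = 0.5*0.014*713.859^2 = 3567 J

3567 J


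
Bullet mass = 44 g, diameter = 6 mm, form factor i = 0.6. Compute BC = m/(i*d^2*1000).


BC = m/(i*d^2*1000) = 44/(0.6 * 6^2 * 1000) = 0.002037

0.002037


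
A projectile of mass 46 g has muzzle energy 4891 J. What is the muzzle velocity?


v = sqrt(2*E/m) = sqrt(2*4891/0.046) = 461.1 m/s

461.1 m/s


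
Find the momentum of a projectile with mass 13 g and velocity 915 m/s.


p = m*v = 0.013*915 = 11.89 kg·m/s

11.89 kg·m/s


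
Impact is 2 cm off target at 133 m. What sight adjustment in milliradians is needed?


1 mrad subtends 1 cm per 10 m of range, so adj = error_cm / (dist_m / 10) = 2 / (133/10) = 0.1504 mrad

0.1504 mrad


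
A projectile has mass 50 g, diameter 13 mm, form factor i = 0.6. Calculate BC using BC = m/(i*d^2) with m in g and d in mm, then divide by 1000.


BC = m/(i*d^2*1000) = 50/(0.6 * 13^2 * 1000) = 0.0004931

0.0004931


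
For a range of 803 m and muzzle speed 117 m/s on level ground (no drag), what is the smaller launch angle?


sin(2*theta) = R*g/v0^2 = 803*9.81/117^2 = 0.575457, theta = arcsin(0.575457)/2 = 17.57°

17.57 degrees


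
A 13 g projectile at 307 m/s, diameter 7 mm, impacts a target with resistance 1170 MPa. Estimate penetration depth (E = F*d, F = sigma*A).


A = pi*(d/2)^2 = pi*(7/2)^2 = 38.4845 mm^2
E = 0.5*m*v^2 = 0.5*0.013*307^2 = 612.618 J
depth = E/(sigma*A) = 612.618 J / (1170 MPa * 38.4845 mm^2) = 612.618/(1170 * 38.4845) m = 0.0136056 m ≈ 13.61 mm

13.61 mm


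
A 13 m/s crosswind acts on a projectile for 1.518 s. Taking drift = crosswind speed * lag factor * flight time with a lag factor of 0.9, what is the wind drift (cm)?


drift = v_wind * lag * t = 13 * 0.9 * 1.518 = 17.7606 m ≈ 1776 cm

1776 cm


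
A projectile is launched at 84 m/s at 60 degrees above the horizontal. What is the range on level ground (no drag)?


R = v0^2 * sin(2*theta) / g = 84^2 * sin(2*60°) / 9.81 = 622.9 m

622.9 m


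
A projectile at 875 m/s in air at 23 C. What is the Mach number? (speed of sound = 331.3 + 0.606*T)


a = 331.3 + 0.606*(23) = 345.238 m/s
M = v/a = 875/345.238 = 2.534

2.534


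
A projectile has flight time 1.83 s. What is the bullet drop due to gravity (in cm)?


drop = 0.5*g*t^2 = 0.5*9.81*1.83^2 = 16.4264 m ≈ 1643 cm

1643 cm


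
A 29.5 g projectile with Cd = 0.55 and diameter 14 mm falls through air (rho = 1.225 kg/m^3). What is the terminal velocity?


A = pi*(d/2)^2 = pi*(14/2000)^2 = 1.53938e-04 m^2
vt = sqrt(2mg/(Cd*rho*A)) = sqrt(2*0.0295*9.81/(0.55 * 1.225 * 1.53938e-04)) = 74.7 m/s

74.7 m/s


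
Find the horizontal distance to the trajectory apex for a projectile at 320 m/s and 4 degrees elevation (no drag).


R = v0^2*sin(2*theta)/g = 320^2*sin(2*4°)/9.81 = 1452.73 m
apex_dist = R/2 = 1452.73/2 = 726.4 m

726.4 m


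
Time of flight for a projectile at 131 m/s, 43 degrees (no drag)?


T = 2*v0*sin(theta)/g = 2*131*sin(43°)/9.81 = 18.21 s

18.21 s


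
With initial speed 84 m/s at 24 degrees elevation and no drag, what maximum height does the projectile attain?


H = (v0*sin(theta))^2 / (2g) = (84*sin(24°))^2 / (2*9.81) = 59.5 m

59.5 m


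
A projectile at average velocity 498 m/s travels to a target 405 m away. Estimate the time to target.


t = d/v = 405/498 = 0.8133 s

0.8133 s


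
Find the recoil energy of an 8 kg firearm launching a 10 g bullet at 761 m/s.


v_r = m_p*v_p/m_gun = 0.01*761/8 = 0.95125 m/s, E_r = 0.5*m_gun*v_r^2 = 0.5*8*0.95125^2 = 3.62 J

3.62 J


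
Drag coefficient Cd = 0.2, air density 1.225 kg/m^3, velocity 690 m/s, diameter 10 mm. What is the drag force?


A = pi*(d/2)^2 = pi*(10/2000)^2 = 7.85398e-05 m^2
Fd = 0.5*Cd*rho*A*v^2 = 0.5*0.2*1.225*7.85398e-05*690^2 = 4.581 N

4.581 N


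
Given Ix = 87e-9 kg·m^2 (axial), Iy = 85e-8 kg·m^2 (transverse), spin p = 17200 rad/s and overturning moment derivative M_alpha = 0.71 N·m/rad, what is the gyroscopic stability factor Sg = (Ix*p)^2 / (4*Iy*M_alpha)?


Sg = Ix^2 * p^2 / (4 * Iy * M_alpha) = (87e-9)^2 * 17200^2 / (4 * 85e-8 * 0.71) = 0.9276

0.9276


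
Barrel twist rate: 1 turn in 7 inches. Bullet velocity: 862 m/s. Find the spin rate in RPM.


twist_m = 7*0.0254 = 0.1778 m
spin = v/twist = 862/0.1778 = 4848.144 rev/s
RPM = spin*60 = 4848.144*60 ≈ 290889 RPM

290889 RPM


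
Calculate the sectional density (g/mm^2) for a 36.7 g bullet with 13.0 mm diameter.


SD = m/d^2 = 36.7/13.0^2 = 0.2172 g/mm^2

0.2172 g/mm^2


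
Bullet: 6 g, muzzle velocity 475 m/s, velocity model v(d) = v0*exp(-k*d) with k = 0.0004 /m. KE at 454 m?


v = v0*exp(-k*d) = 475*exp(-0.0004*454) = 396.119 m/s
E = 0.5*m*v^2 = 0.5*0.006*396.119^2 = 470.7 J

470.7 J


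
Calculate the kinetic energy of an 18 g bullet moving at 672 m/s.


E = 0.5*m*v^2 = 0.5*0.018*672^2 = 4064 J

4064 J


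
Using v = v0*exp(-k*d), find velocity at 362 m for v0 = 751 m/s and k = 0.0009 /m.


v = v0*exp(-k*d) = 751*exp(-0.0009*362) = 542.2 m/s

542.2 m/s


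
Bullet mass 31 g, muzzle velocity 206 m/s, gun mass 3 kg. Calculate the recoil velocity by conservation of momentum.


v_recoil = m_p * v_p / m_gun = 0.031 * 206 / 3 = 2.129 m/s

2.129 m/s


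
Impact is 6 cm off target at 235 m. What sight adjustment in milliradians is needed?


1 mrad subtends 1 cm per 10 m of range, so adj = error_cm / (dist_m / 10) = 6 / (235/10) = 0.2553 mrad

0.2553 mrad


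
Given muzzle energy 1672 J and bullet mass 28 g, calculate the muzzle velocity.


v = sqrt(2*E/m) = sqrt(2*1672/0.028) = 345.6 m/s

345.6 m/s


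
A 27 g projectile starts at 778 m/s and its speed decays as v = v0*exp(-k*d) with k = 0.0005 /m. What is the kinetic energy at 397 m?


v = v0*exp(-k*d) = 778*exp(-0.0005*397) = 637.929 m/s
E = 0.5*m*v^2 = 0.5*0.027*637.929^2 = 5494 J

5494 J


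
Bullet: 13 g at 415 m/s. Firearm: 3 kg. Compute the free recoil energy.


v_r = m_p*v_p/m_gun = 0.013*415/3 = 1.79833 m/s, E_r = 0.5*m_gun*v_r^2 = 0.5*3*1.79833^2 = 4.851 J

4.851 J


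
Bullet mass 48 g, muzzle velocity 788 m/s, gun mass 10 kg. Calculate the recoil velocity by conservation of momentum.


v_recoil = m_p * v_p / m_gun = 0.048 * 788 / 10 = 3.782 m/s

3.782 m/s


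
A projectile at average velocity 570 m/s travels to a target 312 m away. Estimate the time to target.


t = d/v = 312/570 = 0.5474 s

0.5474 s


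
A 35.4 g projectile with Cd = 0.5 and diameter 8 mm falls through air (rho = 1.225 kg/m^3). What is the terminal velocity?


A = pi*(d/2)^2 = pi*(8/2000)^2 = 5.02655e-05 m^2
vt = sqrt(2mg/(Cd*rho*A)) = sqrt(2*0.0354*9.81/(0.5 * 1.225 * 5.02655e-05)) = 150.2 m/s

150.2 m/s


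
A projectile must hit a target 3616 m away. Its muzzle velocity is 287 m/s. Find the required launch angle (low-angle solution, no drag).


sin(2*theta) = R*g/v0^2 = 3616*9.81/287^2 = 0.430659, theta = arcsin(0.430659)/2 = 12.75°

12.75 degrees


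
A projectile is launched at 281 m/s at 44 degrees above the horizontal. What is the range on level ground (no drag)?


R = v0^2 * sin(2*theta) / g = 281^2 * sin(2*44°) / 9.81 = 8044 m

8044 m


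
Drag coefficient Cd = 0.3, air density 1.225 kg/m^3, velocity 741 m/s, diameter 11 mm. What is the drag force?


A = pi*(d/2)^2 = pi*(11/2000)^2 = 9.50332e-05 m^2
Fd = 0.5*Cd*rho*A*v^2 = 0.5*0.3*1.225*9.50332e-05*741^2 = 9.588 N

9.588 N


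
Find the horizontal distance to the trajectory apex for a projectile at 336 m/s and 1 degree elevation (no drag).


R = v0^2*sin(2*theta)/g = 336^2*sin(2*1°)/9.81 = 401.632 m
apex_dist = R/2 = 401.632/2 = 200.8 m

200.8 m


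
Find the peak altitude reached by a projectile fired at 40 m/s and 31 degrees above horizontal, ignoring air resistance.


H = (v0*sin(theta))^2 / (2g) = (40*sin(31°))^2 / (2*9.81) = 21.63 m

21.63 m


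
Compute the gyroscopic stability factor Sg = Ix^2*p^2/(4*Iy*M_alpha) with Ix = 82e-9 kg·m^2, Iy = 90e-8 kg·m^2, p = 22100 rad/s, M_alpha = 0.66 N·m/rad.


Sg = Ix^2 * p^2 / (4 * Iy * M_alpha) = (82e-9)^2 * 22100^2 / (4 * 90e-8 * 0.66) = 1.382

1.382


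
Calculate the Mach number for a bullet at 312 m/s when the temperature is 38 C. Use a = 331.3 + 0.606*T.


a = 331.3 + 0.606*(38) = 354.328 m/s
M = v/a = 312/354.328 = 0.8805

0.8805


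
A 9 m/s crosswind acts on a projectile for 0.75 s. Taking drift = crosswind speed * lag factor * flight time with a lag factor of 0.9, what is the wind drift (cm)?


drift = v_wind * lag * t = 9 * 0.9 * 0.75 = 6.075 m ≈ 607.5 cm

607.5 cm


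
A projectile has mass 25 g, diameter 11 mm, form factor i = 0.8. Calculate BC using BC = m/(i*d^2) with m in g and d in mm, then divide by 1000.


BC = m/(i*d^2*1000) = 25/(0.8 * 11^2 * 1000) = 0.0002583

0.0002583


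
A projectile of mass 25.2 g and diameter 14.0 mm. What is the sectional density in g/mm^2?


SD = m/d^2 = 25.2/14.0^2 = 0.1286 g/mm^2

0.1286 g/mm^2


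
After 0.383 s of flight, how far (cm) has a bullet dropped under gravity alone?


drop = 0.5*g*t^2 = 0.5*9.81*0.383^2 = 0.71951 m ≈ 71.95 cm

71.95 cm


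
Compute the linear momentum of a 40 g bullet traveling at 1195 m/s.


p = m*v = 0.04*1195 = 47.8 kg·m/s

47.8 kg·m/s


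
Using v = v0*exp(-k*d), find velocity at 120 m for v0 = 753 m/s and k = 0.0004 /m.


v = v0*exp(-k*d) = 753*exp(-0.0004*120) = 717.7 m/s

717.7 m/s


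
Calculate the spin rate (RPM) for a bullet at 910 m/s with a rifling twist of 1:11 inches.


twist_m = 11*0.0254 = 0.2794 m
spin = v/twist = 910/0.2794 = 3256.979 rev/s
RPM = spin*60 = 3256.979*60 ≈ 195419 RPM

195419 RPM


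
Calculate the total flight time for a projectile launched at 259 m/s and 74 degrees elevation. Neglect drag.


T = 2*v0*sin(theta)/g = 2*259*sin(74°)/9.81 = 50.76 s

50.76 s


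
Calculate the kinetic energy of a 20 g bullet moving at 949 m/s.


E = 0.5*m*v^2 = 0.5*0.02*949^2 = 9006 J

9006 J


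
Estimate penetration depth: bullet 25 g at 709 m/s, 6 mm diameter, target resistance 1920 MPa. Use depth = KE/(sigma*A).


A = pi*(d/2)^2 = pi*(6/2)^2 = 28.2743 mm^2
E = 0.5*m*v^2 = 0.5*0.025*709^2 = 6283.51 J
depth = E/(sigma*A) = 6283.51 J / (1920 MPa * 28.2743 mm^2) = 6283.51/(1920 * 28.2743) m = 0.115747 m ≈ 115.7 mm

115.7 mm


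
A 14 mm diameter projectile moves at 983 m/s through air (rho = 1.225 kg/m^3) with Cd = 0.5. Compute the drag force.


A = pi*(d/2)^2 = pi*(14/2000)^2 = 1.53938e-04 m^2
Fd = 0.5*Cd*rho*A*v^2 = 0.5*0.5*1.225*1.53938e-04*983^2 = 45.55 N

45.55 N


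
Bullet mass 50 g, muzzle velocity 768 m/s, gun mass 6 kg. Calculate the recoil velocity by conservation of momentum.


v_recoil = m_p * v_p / m_gun = 0.05 * 768 / 6 = 6.4 m/s

6.4 m/s


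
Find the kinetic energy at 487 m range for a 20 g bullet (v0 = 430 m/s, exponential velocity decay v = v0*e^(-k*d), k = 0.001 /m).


v = v0*exp(-k*d) = 430*exp(-0.001*487) = 264.221 m/s
E = 0.5*m*v^2 = 0.5*0.02*264.221^2 = 698.1 J

698.1 J


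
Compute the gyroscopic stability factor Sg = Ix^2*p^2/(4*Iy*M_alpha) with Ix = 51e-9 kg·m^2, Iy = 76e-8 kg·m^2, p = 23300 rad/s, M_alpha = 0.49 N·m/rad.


Sg = Ix^2 * p^2 / (4 * Iy * M_alpha) = (51e-9)^2 * 23300^2 / (4 * 76e-8 * 0.49) = 0.9479

0.9479


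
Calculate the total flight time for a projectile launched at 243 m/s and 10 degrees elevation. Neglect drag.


T = 2*v0*sin(theta)/g = 2*243*sin(10°)/9.81 = 8.603 s

8.603 s


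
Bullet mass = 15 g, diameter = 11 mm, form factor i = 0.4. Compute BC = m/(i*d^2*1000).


BC = m/(i*d^2*1000) = 15/(0.4 * 11^2 * 1000) = 0.0003099

0.0003099


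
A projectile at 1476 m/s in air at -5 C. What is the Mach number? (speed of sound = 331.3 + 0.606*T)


a = 331.3 + 0.606*(-5) = 328.27 m/s
M = v/a = 1476/328.27 = 4.496

4.496


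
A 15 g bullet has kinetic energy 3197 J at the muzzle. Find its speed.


v = sqrt(2*E/m) = sqrt(2*3197/0.015) = 652.9 m/s

652.9 m/s


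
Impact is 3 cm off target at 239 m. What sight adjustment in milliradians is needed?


1 mrad subtends 1 cm per 10 m of range, so adj = error_cm / (dist_m / 10) = 3 / (239/10) = 0.1255 mrad

0.1255 mrad


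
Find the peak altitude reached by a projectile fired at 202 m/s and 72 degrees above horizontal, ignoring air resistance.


H = (v0*sin(theta))^2 / (2g) = (202*sin(72°))^2 / (2*9.81) = 1881 m

1881 m


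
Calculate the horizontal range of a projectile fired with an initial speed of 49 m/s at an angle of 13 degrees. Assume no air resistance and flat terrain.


R = v0^2 * sin(2*theta) / g = 49^2 * sin(2*13°) / 9.81 = 107.3 m

107.3 m


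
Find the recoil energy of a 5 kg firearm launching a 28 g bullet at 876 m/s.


v_r = m_p*v_p/m_gun = 0.028*876/5 = 4.9056 m/s, E_r = 0.5*m_gun*v_r^2 = 0.5*5*4.9056^2 = 60.16 J

60.16 J


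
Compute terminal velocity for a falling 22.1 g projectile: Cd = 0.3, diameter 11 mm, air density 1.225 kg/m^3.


A = pi*(d/2)^2 = pi*(11/2000)^2 = 9.50332e-05 m^2
vt = sqrt(2mg/(Cd*rho*A)) = sqrt(2*0.0221*9.81/(0.3 * 1.225 * 9.50332e-05)) = 111.4 m/s

111.4 m/s


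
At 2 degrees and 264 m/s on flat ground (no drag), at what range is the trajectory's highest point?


R = v0^2*sin(2*theta)/g = 264^2*sin(2*2°)/9.81 = 495.591 m
apex_dist = R/2 = 495.591/2 = 247.8 m

247.8 m


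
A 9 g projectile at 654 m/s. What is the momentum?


p = m*v = 0.009*654 = 5.886 kg·m/s

5.886 kg·m/s


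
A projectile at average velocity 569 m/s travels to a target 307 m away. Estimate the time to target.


t = d/v = 307/569 = 0.5395 s

0.5395 s


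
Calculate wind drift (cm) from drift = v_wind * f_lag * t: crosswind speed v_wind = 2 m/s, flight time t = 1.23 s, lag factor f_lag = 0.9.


drift = v_wind * lag * t = 2 * 0.9 * 1.23 = 2.214 m ≈ 221.4 cm

221.4 cm


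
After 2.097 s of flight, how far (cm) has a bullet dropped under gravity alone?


drop = 0.5*g*t^2 = 0.5*9.81*2.097^2 = 21.5693 m ≈ 2157 cm

2157 cm


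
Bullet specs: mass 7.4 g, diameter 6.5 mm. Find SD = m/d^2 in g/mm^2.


SD = m/d^2 = 7.4/6.5^2 = 0.1751 g/mm^2

0.1751 g/mm^2


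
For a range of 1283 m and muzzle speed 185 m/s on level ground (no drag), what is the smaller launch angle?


sin(2*theta) = R*g/v0^2 = 1283*9.81/185^2 = 0.36775, theta = arcsin(0.36775)/2 = 10.79°

10.79 degrees


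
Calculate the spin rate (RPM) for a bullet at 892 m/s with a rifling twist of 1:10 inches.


twist_m = 10*0.0254 = 0.254 m
spin = v/twist = 892/0.254 = 3511.811 rev/s
RPM = spin*60 = 3511.811*60 ≈ 210709 RPM

210709 RPM


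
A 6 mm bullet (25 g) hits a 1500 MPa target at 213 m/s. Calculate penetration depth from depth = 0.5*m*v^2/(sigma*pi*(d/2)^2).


A = pi*(d/2)^2 = pi*(6/2)^2 = 28.2743 mm^2
E = 0.5*m*v^2 = 0.5*0.025*213^2 = 567.113 J
depth = E/(sigma*A) = 567.113 J / (1500 MPa * 28.2743 mm^2) = 567.113/(1500 * 28.2743) m = 0.0133717 m ≈ 13.37 mm

13.37 mm


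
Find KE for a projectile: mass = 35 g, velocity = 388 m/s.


E = 0.5*m*v^2 = 0.5*0.035*388^2 = 2635 J

2635 J


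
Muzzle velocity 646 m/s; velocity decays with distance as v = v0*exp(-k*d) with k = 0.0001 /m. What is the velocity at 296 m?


v = v0*exp(-k*d) = 646*exp(-0.0001*296) = 627.2 m/s

627.2 m/s


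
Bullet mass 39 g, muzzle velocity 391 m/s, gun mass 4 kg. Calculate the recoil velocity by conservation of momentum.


v_recoil = m_p * v_p / m_gun = 0.039 * 391 / 4 = 3.812 m/s

3.812 m/s


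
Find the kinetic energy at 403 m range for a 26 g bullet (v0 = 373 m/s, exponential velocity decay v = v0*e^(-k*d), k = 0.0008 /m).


v = v0*exp(-k*d) = 373*exp(-0.0008*403) = 270.204 m/s
E = 0.5*m*v^2 = 0.5*0.026*270.204^2 = 949.1 J

949.1 J


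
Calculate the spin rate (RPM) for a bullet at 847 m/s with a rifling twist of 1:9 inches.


twist_m = 9*0.0254 = 0.2286 m
spin = v/twist = 847/0.2286 = 3705.162 rev/s
RPM = spin*60 = 3705.162*60 ≈ 222310 RPM

222310 RPM


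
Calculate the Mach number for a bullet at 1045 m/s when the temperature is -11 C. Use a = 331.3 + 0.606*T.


a = 331.3 + 0.606*(-11) = 324.634 m/s
M = v/a = 1045/324.634 = 3.219

3.219


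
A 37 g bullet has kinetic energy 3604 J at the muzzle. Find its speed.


v = sqrt(2*E/m) = sqrt(2*3604/0.037) = 441.4 m/s

441.4 m/s


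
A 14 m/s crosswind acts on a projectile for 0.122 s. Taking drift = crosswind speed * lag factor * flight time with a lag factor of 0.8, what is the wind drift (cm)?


drift = v_wind * lag * t = 14 * 0.8 * 0.122 = 1.3664 m ≈ 136.6 cm

136.6 cm


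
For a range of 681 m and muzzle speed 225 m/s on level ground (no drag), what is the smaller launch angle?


sin(2*theta) = R*g/v0^2 = 681*9.81/225^2 = 0.131963, theta = arcsin(0.131963)/2 = 3.792°

3.792 degrees


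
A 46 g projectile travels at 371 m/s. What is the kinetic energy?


E = 0.5*m*v^2 = 0.5*0.046*371^2 = 3166 J

3166 J


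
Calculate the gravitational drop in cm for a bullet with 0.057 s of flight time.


drop = 0.5*g*t^2 = 0.5*9.81*0.057^2 = 0.0159363 m ≈ 1.594 cm

1.594 cm


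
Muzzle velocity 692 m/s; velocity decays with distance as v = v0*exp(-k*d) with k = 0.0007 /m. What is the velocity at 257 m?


v = v0*exp(-k*d) = 692*exp(-0.0007*257) = 578.1 m/s

578.1 m/s


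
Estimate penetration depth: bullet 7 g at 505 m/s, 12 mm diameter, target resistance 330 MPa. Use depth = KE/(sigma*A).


A = pi*(d/2)^2 = pi*(12/2)^2 = 113.097 mm^2
E = 0.5*m*v^2 = 0.5*0.007*505^2 = 892.587 J
depth = E/(sigma*A) = 892.587 J / (330 MPa * 113.097 mm^2) = 892.587/(330 * 113.097) m = 0.0239158 m ≈ 23.92 mm

23.92 mm


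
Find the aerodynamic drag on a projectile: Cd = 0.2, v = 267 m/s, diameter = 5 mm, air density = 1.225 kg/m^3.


A = pi*(d/2)^2 = pi*(5/2000)^2 = 1.96350e-05 m^2
Fd = 0.5*Cd*rho*A*v^2 = 0.5*0.2*1.225*1.96350e-05*267^2 = 0.1715 N

0.1715 N


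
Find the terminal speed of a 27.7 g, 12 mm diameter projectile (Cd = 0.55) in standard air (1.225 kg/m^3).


A = pi*(d/2)^2 = pi*(12/2000)^2 = 1.13097e-04 m^2
vt = sqrt(2mg/(Cd*rho*A)) = sqrt(2*0.0277*9.81/(0.55 * 1.225 * 1.13097e-04)) = 84.45 m/s

84.45 m/s


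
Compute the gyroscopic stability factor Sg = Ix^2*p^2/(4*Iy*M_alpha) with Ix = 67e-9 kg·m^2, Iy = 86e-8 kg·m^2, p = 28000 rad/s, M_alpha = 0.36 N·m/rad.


Sg = Ix^2 * p^2 / (4 * Iy * M_alpha) = (67e-9)^2 * 28000^2 / (4 * 86e-8 * 0.36) = 2.842

2.842


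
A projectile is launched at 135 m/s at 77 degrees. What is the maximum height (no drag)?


H = (v0*sin(theta))^2 / (2g) = (135*sin(77°))^2 / (2*9.81) = 881.9 m

881.9 m


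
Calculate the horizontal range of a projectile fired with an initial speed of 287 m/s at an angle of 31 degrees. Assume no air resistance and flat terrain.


R = v0^2 * sin(2*theta) / g = 287^2 * sin(2*31°) / 9.81 = 7414 m

7414 m


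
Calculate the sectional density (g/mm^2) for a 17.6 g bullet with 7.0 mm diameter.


SD = m/d^2 = 17.6/7.0^2 = 0.3592 g/mm^2

0.3592 g/mm^2


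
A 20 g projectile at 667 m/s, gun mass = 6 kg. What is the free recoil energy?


v_r = m_p*v_p/m_gun = 0.02*667/6 = 2.22333 m/s, E_r = 0.5*m_gun*v_r^2 = 0.5*6*2.22333^2 = 14.83 J

14.83 J


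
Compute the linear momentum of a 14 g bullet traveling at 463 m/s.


p = m*v = 0.014*463 = 6.482 kg·m/s

6.482 kg·m/s


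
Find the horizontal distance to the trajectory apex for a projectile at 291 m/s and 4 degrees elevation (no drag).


R = v0^2*sin(2*theta)/g = 291^2*sin(2*4°)/9.81 = 1201.36 m
apex_dist = R/2 = 1201.36/2 = 600.7 m

600.7 m


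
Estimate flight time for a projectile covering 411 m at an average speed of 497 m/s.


t = d/v = 411/497 = 0.827 s

0.827 s


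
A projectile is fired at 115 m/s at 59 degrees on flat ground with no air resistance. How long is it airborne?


T = 2*v0*sin(theta)/g = 2*115*sin(59°)/9.81 = 20.1 s

20.1 s


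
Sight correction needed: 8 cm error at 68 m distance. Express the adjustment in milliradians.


1 mrad subtends 1 cm per 10 m of range, so adj = error_cm / (dist_m / 10) = 8 / (68/10) = 1.176 mrad

1.176 mrad


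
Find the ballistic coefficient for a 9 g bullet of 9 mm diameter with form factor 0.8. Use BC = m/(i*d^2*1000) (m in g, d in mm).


BC = m/(i*d^2*1000) = 9/(0.8 * 9^2 * 1000) = 0.0001389

0.0001389


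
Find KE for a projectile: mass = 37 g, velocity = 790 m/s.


E = 0.5*m*v^2 = 0.5*0.037*790^2 = 11546 J

11546 J


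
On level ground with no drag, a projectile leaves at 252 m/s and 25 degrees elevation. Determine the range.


R = v0^2 * sin(2*theta) / g = 252^2 * sin(2*25°) / 9.81 = 4959 m

4959 m


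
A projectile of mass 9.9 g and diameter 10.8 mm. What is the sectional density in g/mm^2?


SD = m/d^2 = 9.9/10.8^2 = 0.08488 g/mm^2

0.08488 g/mm^2


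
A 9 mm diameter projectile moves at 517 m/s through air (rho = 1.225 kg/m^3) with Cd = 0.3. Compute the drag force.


A = pi*(d/2)^2 = pi*(9/2000)^2 = 6.36173e-05 m^2
Fd = 0.5*Cd*rho*A*v^2 = 0.5*0.3*1.225*6.36173e-05*517^2 = 3.125 N

3.125 N


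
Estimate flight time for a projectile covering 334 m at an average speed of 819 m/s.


t = d/v = 334/819 = 0.4078 s

0.4078 s


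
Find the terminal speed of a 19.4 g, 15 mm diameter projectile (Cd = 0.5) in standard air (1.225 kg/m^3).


A = pi*(d/2)^2 = pi*(15/2000)^2 = 1.76715e-04 m^2
vt = sqrt(2mg/(Cd*rho*A)) = sqrt(2*0.0194*9.81/(0.5 * 1.225 * 1.76715e-04)) = 59.3 m/s

59.3 m/s


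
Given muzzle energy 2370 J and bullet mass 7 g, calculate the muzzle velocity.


v = sqrt(2*E/m) = sqrt(2*2370/0.007) = 822.9 m/s

822.9 m/s


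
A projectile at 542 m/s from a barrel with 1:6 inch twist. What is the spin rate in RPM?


twist_m = 6*0.0254 = 0.1524 m
spin = v/twist = 542/0.1524 = 3556.43 rev/s
RPM = spin*60 = 3556.43*60 ≈ 213386 RPM

213386 RPM


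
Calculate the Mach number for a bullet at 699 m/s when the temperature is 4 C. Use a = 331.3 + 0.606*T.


a = 331.3 + 0.606*(4) = 333.724 m/s
M = v/a = 699/333.724 = 2.095

2.095


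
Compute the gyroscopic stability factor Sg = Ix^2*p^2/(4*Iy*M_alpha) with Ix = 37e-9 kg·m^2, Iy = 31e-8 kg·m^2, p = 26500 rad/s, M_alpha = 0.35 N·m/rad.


Sg = Ix^2 * p^2 / (4 * Iy * M_alpha) = (37e-9)^2 * 26500^2 / (4 * 31e-8 * 0.35) = 2.215

2.215


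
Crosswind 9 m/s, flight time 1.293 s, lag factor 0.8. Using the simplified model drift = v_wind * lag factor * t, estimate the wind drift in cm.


drift = v_wind * lag * t = 9 * 0.8 * 1.293 = 9.3096 m ≈ 931 cm

931 cm


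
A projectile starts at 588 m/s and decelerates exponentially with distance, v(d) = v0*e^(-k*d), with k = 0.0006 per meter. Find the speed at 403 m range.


v = v0*exp(-k*d) = 588*exp(-0.0006*403) = 461.7 m/s

461.7 m/s


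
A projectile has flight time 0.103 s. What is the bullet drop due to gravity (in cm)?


drop = 0.5*g*t^2 = 0.5*9.81*0.103^2 = 0.0520371 m ≈ 5.204 cm

5.204 cm


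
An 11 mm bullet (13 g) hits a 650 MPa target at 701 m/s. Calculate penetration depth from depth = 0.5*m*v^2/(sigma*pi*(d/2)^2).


A = pi*(d/2)^2 = pi*(11/2)^2 = 95.0332 mm^2
E = 0.5*m*v^2 = 0.5*0.013*701^2 = 3194.11 J
depth = E/(sigma*A) = 3194.11 J / (650 MPa * 95.0332 mm^2) = 3194.11/(650 * 95.0332) m = 0.0517084 m ≈ 51.71 mm

51.71 mm


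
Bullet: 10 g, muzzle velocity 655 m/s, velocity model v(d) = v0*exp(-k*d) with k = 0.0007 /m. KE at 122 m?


v = v0*exp(-k*d) = 655*exp(-0.0007*122) = 601.385 m/s
E = 0.5*m*v^2 = 0.5*0.01*601.385^2 = 1808 J

1808 J


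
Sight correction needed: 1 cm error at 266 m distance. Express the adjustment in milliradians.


1 mrad subtends 1 cm per 10 m of range, so adj = error_cm / (dist_m / 10) = 1 / (266/10) = 0.03759 mrad

0.03759 mrad


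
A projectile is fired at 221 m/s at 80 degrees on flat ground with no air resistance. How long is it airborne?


T = 2*v0*sin(theta)/g = 2*221*sin(80°)/9.81 = 44.37 s

44.37 s


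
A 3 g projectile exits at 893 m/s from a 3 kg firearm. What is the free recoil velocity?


v_recoil = m_p * v_p / m_gun = 0.003 * 893 / 3 = 0.893 m/s

0.893 m/s


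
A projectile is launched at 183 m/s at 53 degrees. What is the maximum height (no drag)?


H = (v0*sin(theta))^2 / (2g) = (183*sin(53°))^2 / (2*9.81) = 1089 m

1089 m


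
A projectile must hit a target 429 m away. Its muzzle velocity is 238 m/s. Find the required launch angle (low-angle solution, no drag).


sin(2*theta) = R*g/v0^2 = 429*9.81/238^2 = 0.0742972, theta = arcsin(0.0742972)/2 = 2.13°

2.13 degrees


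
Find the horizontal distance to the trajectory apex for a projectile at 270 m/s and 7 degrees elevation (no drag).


R = v0^2*sin(2*theta)/g = 270^2*sin(2*7°)/9.81 = 1797.77 m
apex_dist = R/2 = 1797.77/2 = 898.9 m

898.9 m
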